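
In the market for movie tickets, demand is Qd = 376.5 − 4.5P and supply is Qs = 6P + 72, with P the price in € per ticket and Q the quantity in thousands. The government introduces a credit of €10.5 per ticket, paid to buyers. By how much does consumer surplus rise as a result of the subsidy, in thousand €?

Consumer surplus rises by €1557 thousand.

Before the subsidy: set 376.5 − 4.5P = 6P + 72 → P* = €29, Q* = 246.
With a per-unit subsidy paid to buyers, each effectively pays P − 10.5, so demand becomes Qd = 376.5 − 4.5(P − 10.5).
Solving gives Q = 273 with buyers paying €23 and producers receiving €33.5 (the €10.5 wedge).
ΔCS is the trapezoid between Q = 273 and Q = 246 of height €6: ½ · (246 + 273) · 6 = €1557.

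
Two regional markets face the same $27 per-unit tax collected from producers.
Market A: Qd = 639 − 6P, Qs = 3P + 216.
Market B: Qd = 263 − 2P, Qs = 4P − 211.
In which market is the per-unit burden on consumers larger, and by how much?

Market A: pre-tax P* = $47, Q* = 357; post-tax Q = 303; per-unit burden on consumers = $9.
Market B: pre-tax P* = $79, Q* = 105; post-tax Q = 69; per-unit burden on consumers = $18.
Difference: $9 vs $18 → market B is larger by $9.

Market B, by $9.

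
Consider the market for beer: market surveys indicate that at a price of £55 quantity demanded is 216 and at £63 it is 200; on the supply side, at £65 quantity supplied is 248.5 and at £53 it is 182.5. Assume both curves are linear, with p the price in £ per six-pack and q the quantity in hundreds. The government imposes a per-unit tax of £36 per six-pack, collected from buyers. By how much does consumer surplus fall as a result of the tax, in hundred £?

Demand slope: (200 − 216)/(63 − 55) = -2, so qd = 326 − 2p.
Supply slope: (182.5 − 248.5)/(53 − 65) = 5.5, so qs = 5.5p − 109.
Without the tax, 326 − 2p = 5.5p − 109 gives 7.5p = 435, so p* = £58 and q* = 210.
With the tax collected from buyers, demand (in seller-price terms) shifts: qd = 326 − 2(p + 36).
Solving gives q = 157.2 with buyers paying £84.4 and suppliers receiving £48.4 (the £36 wedge).
ΔCS is the trapezoid between Q = 157.2 and Q = 210 of height £26.4: ½ · (210 + 157.2) · 26.4 = £4847.04.

Consumer surplus falls by £4847.04 hundred.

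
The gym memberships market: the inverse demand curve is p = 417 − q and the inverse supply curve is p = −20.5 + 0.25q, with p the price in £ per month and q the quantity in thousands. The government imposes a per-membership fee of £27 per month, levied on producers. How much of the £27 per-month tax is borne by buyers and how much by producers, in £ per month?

Buyers bear £21.6 per month; producers bear £5.4 per month.

Inverting to q(p) form: qd = 417 − p; qs = 4p + 82.
Before the tax: set 417 − p = 4p + 82 → p* = £67, q* = 350.
With the tax collected from producers, supply shifts: qs = 4(p − 27) + 82.
Solving gives q = 328.4 with buyers paying £88.6 and producers receiving £61.6 (the £27 wedge).
Burden on buyers: £21.6; on producers: £5.4. (They sum to £27.)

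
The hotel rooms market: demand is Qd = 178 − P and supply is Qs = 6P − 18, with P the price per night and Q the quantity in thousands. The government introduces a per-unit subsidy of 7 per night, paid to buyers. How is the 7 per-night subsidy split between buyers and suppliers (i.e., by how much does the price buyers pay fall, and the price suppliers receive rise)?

Buyers gain 6 per night; suppliers gain 1 per night.

Without the subsidy, 178 − P = 6P − 18 gives 7P = 196, so P* = 28 and Q* = 150.
With a per-unit subsidy paid to buyers, each effectively pays P − 7, so demand becomes Qd = 178 − (P − 7).
New equilibrium: buyers pay 22, suppliers receive 29, Q = 156. (Wedge: Pb − Ps = −7.)
Gain to buyers: 6; to suppliers: 1. (They sum to 7.)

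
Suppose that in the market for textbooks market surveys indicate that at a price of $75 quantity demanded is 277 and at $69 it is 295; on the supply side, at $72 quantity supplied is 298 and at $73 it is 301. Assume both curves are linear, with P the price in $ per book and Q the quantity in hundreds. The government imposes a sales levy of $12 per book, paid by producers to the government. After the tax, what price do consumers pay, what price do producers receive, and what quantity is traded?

Consumers pay $76; producers receive $64; quantity = 274.

Demand slope: (295 − 277)/(69 − 75) = -3, so Qd = 502 − 3P.
Supply slope: (301 − 298)/(73 − 72) = 3, so Qs = 3P + 82.
Before the tax: set 502 − 3P = 3P + 82 → P* = $70, Q* = 292.
With the tax collected from producers, supply shifts: Qs = 3(P − 12) + 82.
New equilibrium: consumers pay $76, producers receive $64, Q = 274. (Wedge: Pb − Ps = 12.)
The less price-elastic side of the market bears the larger share of a per-unit tax.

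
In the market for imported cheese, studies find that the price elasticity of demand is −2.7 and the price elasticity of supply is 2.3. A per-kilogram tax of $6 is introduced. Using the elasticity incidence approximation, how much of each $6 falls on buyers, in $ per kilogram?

Incidence ratio: buyers' share ≈ εs / (εs + |εd|) = 2.3 / (2.3 + 2.7) = 0.46.
So buyers bear ≈ 0.46 × $6 = $2.76; suppliers bear $3.24.

Buyers bear ≈ $2.76 per kilogram.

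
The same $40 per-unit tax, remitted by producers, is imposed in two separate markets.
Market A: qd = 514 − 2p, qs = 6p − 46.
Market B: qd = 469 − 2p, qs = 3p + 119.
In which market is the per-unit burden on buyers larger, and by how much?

Market A, by $6.

Market A: pre-tax p* = $70, q* = 374; post-tax q = 314; per-unit burden on buyers = $30.
Market B: pre-tax p* = $70, q* = 329; post-tax q = 281; per-unit burden on buyers = $24.
Difference: $30 vs $24 → market A is larger by $6.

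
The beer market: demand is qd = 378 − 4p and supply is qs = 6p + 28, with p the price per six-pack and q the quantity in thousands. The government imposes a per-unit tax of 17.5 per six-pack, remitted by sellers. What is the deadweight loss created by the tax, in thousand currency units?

Deadweight loss = 367.5 thousand.

Without the tax, 378 − 4p = 6p + 28 gives 10p = 350, so p* = 35 and q* = 238.
With the tax collected from sellers, supply shifts: qs = 6(p − 17.5) + 28.
New equilibrium: buyers pay 45.5, sellers receive 28, q = 196. (Wedge: pb − ps = 17.5.)
Quantity falls by |ΔQ| = |238 − 196| = 42.
DWL = ½ · t · |ΔQ| = ½ · 17.5 · 42 = 367.5.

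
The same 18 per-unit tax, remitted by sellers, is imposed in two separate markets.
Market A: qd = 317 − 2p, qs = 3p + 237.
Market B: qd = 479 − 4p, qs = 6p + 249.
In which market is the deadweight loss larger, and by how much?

Market B, by 194.4.

Market A: pre-tax p* = 16, q* = 285; post-tax q = 263.4; deadweight loss = 194.4.
Market B: pre-tax p* = 23, q* = 387; post-tax q = 343.8; deadweight loss = 388.8.
Difference: 194.4 vs 388.8 → market B is larger by 194.4.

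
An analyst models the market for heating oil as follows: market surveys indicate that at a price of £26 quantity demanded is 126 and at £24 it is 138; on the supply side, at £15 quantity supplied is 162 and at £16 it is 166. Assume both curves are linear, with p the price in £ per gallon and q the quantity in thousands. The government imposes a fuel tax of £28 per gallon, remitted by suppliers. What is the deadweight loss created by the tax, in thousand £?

Demand slope: (138 − 126)/(24 − 26) = -6, so qd = 282 − 6p.
Supply slope: (166 − 162)/(16 − 15) = 4, so qs = 4p + 102.
Without the tax, 282 − 6p = 4p + 102 gives 10p = 180, so p* = £18 and q* = 174.
With the tax collected from suppliers, supply shifts: qs = 4(p − 28) + 102.
Solving gives q = 106.8 with consumers paying £29.2 and suppliers receiving £1.2 (the £28 wedge).
Quantity falls by |ΔQ| = |174 − 106.8| = 67.2.
DWL = ½ · t · |ΔQ| = ½ · 28 · 67.2 = £940.8.

Deadweight loss = £940.8 thousand.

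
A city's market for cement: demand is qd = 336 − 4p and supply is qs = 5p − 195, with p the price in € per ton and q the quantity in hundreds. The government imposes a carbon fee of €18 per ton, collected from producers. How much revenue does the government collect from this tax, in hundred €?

Tax revenue = €1080 hundred.

Without the tax, 336 − 4p = 5p − 195 gives 9p = 531, so p* = €59 and q* = 100.
With the tax collected from producers, supply shifts: qs = 5(p − 18) − 195.
Solving gives q = 60 with buyers paying €69 and producers receiving €51 (the €18 wedge).
Revenue = t · Q = 18 · 60 = €1080.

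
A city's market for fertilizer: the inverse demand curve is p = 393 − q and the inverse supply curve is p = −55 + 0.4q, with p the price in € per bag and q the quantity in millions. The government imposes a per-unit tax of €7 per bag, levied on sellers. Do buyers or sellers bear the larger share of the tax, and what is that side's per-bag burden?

Inverting to q(p) form: qd = 393 − p; qs = 2.5p + 137.5.
Without the tax, 393 − p = 2.5p + 137.5 gives 3.5p = 255.5, so p* = €73 and q* = 320.
With the tax collected from sellers, supply shifts: qs = 2.5(p − 7) + 137.5.
Solving gives q = 315 with buyers paying €78 and sellers receiving €71 (the €7 wedge).
Per-bag burden: buyers €5, sellers €2.
Buyers take the larger share because demand is less price-elastic here (demand slope 1 vs supply slope 2.5).

Buyers bear the larger share: €5 per bag.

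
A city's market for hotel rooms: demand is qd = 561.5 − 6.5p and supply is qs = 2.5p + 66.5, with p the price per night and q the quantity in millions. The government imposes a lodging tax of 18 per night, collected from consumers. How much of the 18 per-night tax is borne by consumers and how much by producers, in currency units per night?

Consumers bear 5 per night; producers bear 13 per night.

Before the tax: set 561.5 − 6.5p = 2.5p + 66.5 → p* = 55, q* = 204.
With the tax collected from consumers, demand (in seller-price terms) shifts: qd = 561.5 − 6.5(p + 18).
Solving gives q = 171.5 with consumers paying 60 and producers receiving 42 (the 18 wedge).
Burden on consumers: 5; on producers: 13. (They sum to 18.)
The less price-elastic side of the market bears the larger share of a per-unit tax.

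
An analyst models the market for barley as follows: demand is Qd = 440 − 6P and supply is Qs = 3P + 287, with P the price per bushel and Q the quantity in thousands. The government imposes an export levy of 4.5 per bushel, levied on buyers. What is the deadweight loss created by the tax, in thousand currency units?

Without the tax, 440 − 6P = 3P + 287 gives 9P = 153, so P* = 17 and Q* = 338.
With the tax collected from buyers, demand (in seller-price terms) shifts: Qd = 440 − 6(P + 4.5).
New equilibrium: buyers pay 18.5, sellers receive 14, Q = 329. (Wedge: Pb − Ps = 4.5.)
Quantity falls by |ΔQ| = |338 − 329| = 9.
DWL = ½ · t · |ΔQ| = ½ · 4.5 · 9 = 20.25.

Deadweight loss = 20.25 thousand.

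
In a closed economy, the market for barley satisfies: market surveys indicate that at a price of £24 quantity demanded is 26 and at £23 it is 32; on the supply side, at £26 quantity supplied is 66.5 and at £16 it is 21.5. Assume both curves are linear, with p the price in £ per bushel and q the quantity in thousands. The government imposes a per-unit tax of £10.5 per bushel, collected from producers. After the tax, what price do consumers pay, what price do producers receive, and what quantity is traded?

Consumers pay £25.5; producers receive £15; quantity = 17.

Demand slope: (32 − 26)/(23 − 24) = -6, so qd = 170 − 6p.
Supply slope: (21.5 − 66.5)/(16 − 26) = 4.5, so qs = 4.5p − 50.5.
Without the tax, 170 − 6p = 4.5p − 50.5 gives 10.5p = 220.5, so p* = £21 and q* = 44.
With the tax collected from producers, supply shifts: qs = 4.5(p − 10.5) − 50.5.
Solving gives q = 17 with consumers paying £25.5 and producers receiving £15 (the £10.5 wedge).
The less price-elastic side of the market bears the larger share of a per-unit tax.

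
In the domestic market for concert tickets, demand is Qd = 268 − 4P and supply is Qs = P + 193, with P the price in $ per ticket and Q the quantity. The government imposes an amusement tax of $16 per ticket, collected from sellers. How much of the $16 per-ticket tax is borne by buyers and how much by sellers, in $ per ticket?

Buyers bear $3.2 per ticket; sellers bear $12.8 per ticket.

Before the tax: set 268 − 4P = P + 193 → P* = $15, Q* = 208.
With the tax collected from sellers, supply shifts: Qs = (P − 16) + 193.
New equilibrium: buyers pay $18.2, sellers receive $2.2, Q = 195.2. (Wedge: Pb − Ps = 16.)
Burden on buyers: $3.2; on sellers: $12.8. (They sum to $16.)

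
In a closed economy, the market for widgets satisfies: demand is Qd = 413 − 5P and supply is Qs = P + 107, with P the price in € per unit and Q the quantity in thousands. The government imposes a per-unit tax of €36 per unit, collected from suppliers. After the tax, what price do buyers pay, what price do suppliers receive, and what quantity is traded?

Buyers pay €57; suppliers receive €21; quantity = 128.

Before the tax: set 413 − 5P = P + 107 → P* = €51, Q* = 158.
With the tax collected from suppliers, supply shifts: Qs = (P − 36) + 107.
Solving gives Q = 128 with buyers paying €57 and suppliers receiving €21 (the €36 wedge).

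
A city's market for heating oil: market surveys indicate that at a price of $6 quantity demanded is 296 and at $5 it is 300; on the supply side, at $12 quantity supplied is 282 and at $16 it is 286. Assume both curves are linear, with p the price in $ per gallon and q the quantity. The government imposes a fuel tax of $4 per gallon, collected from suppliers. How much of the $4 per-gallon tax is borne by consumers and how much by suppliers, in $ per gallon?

Demand slope: (300 − 296)/(5 − 6) = -4, so qd = 320 − 4p.
Supply slope: (286 − 282)/(16 − 12) = 1, so qs = p + 270.
Without the tax, 320 − 4p = p + 270 gives 5p = 50, so p* = $10 and q* = 280.
With the tax collected from suppliers, supply shifts: qs = (p − 4) + 270.
Solving gives q = 276.8 with consumers paying $10.8 and suppliers receiving $6.8 (the $4 wedge).
Burden on consumers: $0.8; on suppliers: $3.2. (They sum to $4.)

Consumers bear $0.8 per gallon; suppliers bear $3.2 per gallon.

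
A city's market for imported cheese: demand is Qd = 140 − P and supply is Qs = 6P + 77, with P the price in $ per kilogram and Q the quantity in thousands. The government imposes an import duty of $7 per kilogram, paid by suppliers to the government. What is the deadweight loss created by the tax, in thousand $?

Without the tax, 140 − P = 6P + 77 gives 7P = 63, so P* = $9 and Q* = 131.
With the tax collected from suppliers, supply shifts: Qs = 6(P − 7) + 77.
Solving gives Q = 125 with consumers paying $15 and suppliers receiving $8 (the $7 wedge).
Quantity falls by |ΔQ| = |131 − 125| = 6.
DWL = ½ · t · |ΔQ| = ½ · 7 · 6 = $21.

Deadweight loss = $21 thousand.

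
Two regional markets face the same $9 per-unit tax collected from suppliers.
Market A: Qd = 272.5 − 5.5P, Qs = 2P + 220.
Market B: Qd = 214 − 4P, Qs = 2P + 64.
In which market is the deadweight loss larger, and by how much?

Market A, by $5.4.

Market A: pre-tax P* = $7, Q* = 234; post-tax Q = 220.8; deadweight loss = $59.4.
Market B: pre-tax P* = $25, Q* = 114; post-tax Q = 102; deadweight loss = $54.
Difference: $59.4 vs $54 → market A is larger by $5.4.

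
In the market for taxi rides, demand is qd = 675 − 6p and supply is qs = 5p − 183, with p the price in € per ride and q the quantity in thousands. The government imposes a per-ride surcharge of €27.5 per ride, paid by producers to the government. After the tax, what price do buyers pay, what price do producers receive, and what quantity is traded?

Before the tax: set 675 − 6p = 5p − 183 → p* = €78, q* = 207.
With the tax collected from producers, supply shifts: qs = 5(p − 27.5) − 183.
Solving gives q = 132 with buyers paying €90.5 and producers receiving €63 (the €27.5 wedge).
The less price-elastic side of the market bears the larger share of a per-unit tax.

Buyers pay €90.5; producers receive €63; quantity = 132.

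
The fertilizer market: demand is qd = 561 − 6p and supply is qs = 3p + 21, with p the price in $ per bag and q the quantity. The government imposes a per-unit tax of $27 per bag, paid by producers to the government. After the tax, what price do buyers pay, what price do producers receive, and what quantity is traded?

Without the tax, 561 − 6p = 3p + 21 gives 9p = 540, so p* = $60 and q* = 201.
With the tax collected from producers, supply shifts: qs = 3(p − 27) + 21.
New equilibrium: buyers pay $69, producers receive $42, q = 147. (Wedge: pb − ps = 27.)

Buyers pay $69; producers receive $42; quantity = 147.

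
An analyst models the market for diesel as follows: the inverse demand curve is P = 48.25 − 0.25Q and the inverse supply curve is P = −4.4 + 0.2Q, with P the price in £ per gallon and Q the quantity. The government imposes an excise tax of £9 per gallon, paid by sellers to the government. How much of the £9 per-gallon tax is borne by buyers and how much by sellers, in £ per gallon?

Buyers bear £5 per gallon; sellers bear £4 per gallon.

Rewrite in direct form: Qd = 193 − 4P and Qs = 5P + 22.
Without the tax, 193 − 4P = 5P + 22 gives 9P = 171, so P* = £19 and Q* = 117.
With the tax collected from sellers, supply shifts: Qs = 5(P − 9) + 22.
Solving gives Q = 97 with buyers paying £24 and sellers receiving £15 (the £9 wedge).
Burden on buyers: £5; on sellers: £4. (They sum to £9.)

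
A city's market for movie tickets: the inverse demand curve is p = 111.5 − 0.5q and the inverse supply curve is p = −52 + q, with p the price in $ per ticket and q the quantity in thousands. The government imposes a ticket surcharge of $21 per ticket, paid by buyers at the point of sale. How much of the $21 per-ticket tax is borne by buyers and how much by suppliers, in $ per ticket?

Buyers bear $7 per ticket; suppliers bear $14 per ticket.

Inverting to q(p) form: qd = 223 − 2p; qs = p + 52.
Before the tax: set 223 − 2p = p + 52 → p* = $57, q* = 109.
With the tax collected from buyers, demand (in seller-price terms) shifts: qd = 223 − 2(p + 21).
New equilibrium: buyers pay $64, suppliers receive $43, q = 95. (Wedge: pb − ps = 21.)
Burden on buyers: $7; on suppliers: $14. (They sum to $21.)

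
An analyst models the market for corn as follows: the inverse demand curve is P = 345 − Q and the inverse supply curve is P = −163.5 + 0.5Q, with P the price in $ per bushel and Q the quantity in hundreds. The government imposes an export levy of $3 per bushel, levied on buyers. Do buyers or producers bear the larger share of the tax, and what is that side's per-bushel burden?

Inverting to Q(P) form: Qd = 345 − P; Qs = 2P + 327.
Before the tax: set 345 − P = 2P + 327 → P* = $6, Q* = 339.
With the tax collected from buyers, demand (in seller-price terms) shifts: Qd = 345 − (P + 3).
New equilibrium: buyers pay $8, producers receive $5, Q = 337. (Wedge: Pb − Ps = 3.)
Per-bushel burden: buyers $2, producers $1.
Buyers take the larger share because demand is less price-elastic here (demand slope 1 vs supply slope 2).

Buyers bear the larger share: $2 per bushel.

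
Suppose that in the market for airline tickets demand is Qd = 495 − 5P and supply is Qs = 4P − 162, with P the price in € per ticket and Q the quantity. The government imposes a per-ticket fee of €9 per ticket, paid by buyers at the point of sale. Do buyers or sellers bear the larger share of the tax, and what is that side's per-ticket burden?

Sellers bear the larger share: €5 per ticket.

Without the tax, 495 − 5P = 4P − 162 gives 9P = 657, so P* = €73 and Q* = 130.
With the tax collected from buyers, demand (in seller-price terms) shifts: Qd = 495 − 5(P + 9).
Solving gives Q = 110 with buyers paying €77 and sellers receiving €68 (the €9 wedge).
Per-ticket burden: buyers €4, sellers €5.
Sellers take the larger share because supply is less price-elastic here (demand slope 5 vs supply slope 4).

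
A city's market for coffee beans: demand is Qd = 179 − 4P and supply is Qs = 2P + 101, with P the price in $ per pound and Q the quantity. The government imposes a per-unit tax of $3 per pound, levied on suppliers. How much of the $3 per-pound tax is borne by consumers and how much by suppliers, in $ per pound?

Consumers bear $1 per pound; suppliers bear $2 per pound.

Before the tax: set 179 − 4P = 2P + 101 → P* = $13, Q* = 127.
With the tax collected from suppliers, supply shifts: Qs = 2(P − 3) + 101.
Solving gives Q = 123 with consumers paying $14 and suppliers receiving $11 (the $3 wedge).
Burden on consumers: $1; on suppliers: $2. (They sum to $3.)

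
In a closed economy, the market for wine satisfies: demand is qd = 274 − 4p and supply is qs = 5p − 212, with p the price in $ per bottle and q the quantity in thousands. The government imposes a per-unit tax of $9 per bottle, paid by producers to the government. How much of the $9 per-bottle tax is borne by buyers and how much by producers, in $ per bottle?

Buyers bear $5 per bottle; producers bear $4 per bottle.

Before the tax: set 274 − 4p = 5p − 212 → p* = $54, q* = 58.
With the tax collected from producers, supply shifts: qs = 5(p − 9) − 212.
Solving gives q = 38 with buyers paying $59 and producers receiving $50 (the $9 wedge).
Burden on buyers: $5; on producers: $4. (They sum to $9.)
The less price-elastic side of the market bears the larger share of a per-unit tax.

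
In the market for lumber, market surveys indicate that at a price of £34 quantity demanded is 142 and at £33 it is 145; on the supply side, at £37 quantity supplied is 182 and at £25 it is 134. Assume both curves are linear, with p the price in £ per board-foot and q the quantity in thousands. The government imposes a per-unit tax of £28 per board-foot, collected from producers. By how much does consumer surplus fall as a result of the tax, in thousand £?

Consumer surplus falls by £2080 thousand.

Demand slope: (145 − 142)/(33 − 34) = -3, so qd = 244 − 3p.
Supply slope: (134 − 182)/(25 − 37) = 4, so qs = 4p + 34.
Before the tax: set 244 − 3p = 4p + 34 → p* = £30, q* = 154.
With the tax collected from producers, supply shifts: qs = 4(p − 28) + 34.
Solving gives q = 106 with consumers paying £46 and producers receiving £18 (the £28 wedge).
ΔCS is the trapezoid between Q = 106 and Q = 154 of height £16: ½ · (154 + 106) · 16 = £2080.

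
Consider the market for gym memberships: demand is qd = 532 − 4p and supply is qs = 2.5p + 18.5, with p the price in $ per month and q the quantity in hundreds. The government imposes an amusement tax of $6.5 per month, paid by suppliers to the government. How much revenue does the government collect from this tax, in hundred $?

Without the tax, 532 − 4p = 2.5p + 18.5 gives 6.5p = 513.5, so p* = $79 and q* = 216.
With the tax collected from suppliers, supply shifts: qs = 2.5(p − 6.5) + 18.5.
New equilibrium: consumers pay $81.5, suppliers receive $75, q = 206. (Wedge: pb − ps = 6.5.)
Revenue = t · Q = 6.5 · 206 = $1339.

Tax revenue = $1339 hundred.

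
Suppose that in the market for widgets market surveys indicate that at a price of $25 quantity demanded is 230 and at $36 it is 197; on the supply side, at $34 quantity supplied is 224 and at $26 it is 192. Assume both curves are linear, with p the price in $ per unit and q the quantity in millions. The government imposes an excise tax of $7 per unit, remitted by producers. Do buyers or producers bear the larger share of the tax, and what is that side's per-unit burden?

Demand slope: (197 − 230)/(36 − 25) = -3, so qd = 305 − 3p.
Supply slope: (192 − 224)/(26 − 34) = 4, so qs = 4p + 88.
Before the tax: set 305 − 3p = 4p + 88 → p* = $31, q* = 212.
With the tax collected from producers, supply shifts: qs = 4(p − 7) + 88.
Solving gives q = 200 with buyers paying $35 and producers receiving $28 (the $7 wedge).
Per-unit burden: buyers $4, producers $3.
Buyers take the larger share because demand is less price-elastic here (demand slope 3 vs supply slope 4).
The less price-elastic side of the market bears the larger share of a per-unit tax.

Buyers bear the larger share: $4 per unit.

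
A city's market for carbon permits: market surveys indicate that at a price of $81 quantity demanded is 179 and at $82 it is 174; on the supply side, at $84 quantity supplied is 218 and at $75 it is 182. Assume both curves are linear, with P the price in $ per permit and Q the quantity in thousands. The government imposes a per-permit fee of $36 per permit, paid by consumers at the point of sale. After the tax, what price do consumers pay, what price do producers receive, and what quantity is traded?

Demand slope: (174 − 179)/(82 − 81) = -5, so Qd = 584 − 5P.
Supply slope: (182 − 218)/(75 − 84) = 4, so Qs = 4P − 118.
Before the tax: set 584 − 5P = 4P − 118 → P* = $78, Q* = 194.
With the tax collected from consumers, demand (in seller-price terms) shifts: Qd = 584 − 5(P + 36).
Solving gives Q = 114 with consumers paying $94 and producers receiving $58 (the $36 wedge).
The less price-elastic side of the market bears the larger share of a per-unit tax.

Consumers pay $94; producers receive $58; quantity = 114.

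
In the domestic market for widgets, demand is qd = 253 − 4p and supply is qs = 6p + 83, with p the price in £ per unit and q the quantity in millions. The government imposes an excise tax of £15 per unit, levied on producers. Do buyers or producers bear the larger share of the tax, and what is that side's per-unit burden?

Without the tax, 253 − 4p = 6p + 83 gives 10p = 170, so p* = £17 and q* = 185.
With the tax collected from producers, supply shifts: qs = 6(p − 15) + 83.
New equilibrium: buyers pay £26, producers receive £11, q = 149. (Wedge: pb − ps = 15.)
Per-unit burden: buyers £9, producers £6.
Buyers take the larger share because demand is less price-elastic here (demand slope 4 vs supply slope 6).
The less price-elastic side of the market bears the larger share of a per-unit tax.

Buyers bear the larger share: £9 per unit.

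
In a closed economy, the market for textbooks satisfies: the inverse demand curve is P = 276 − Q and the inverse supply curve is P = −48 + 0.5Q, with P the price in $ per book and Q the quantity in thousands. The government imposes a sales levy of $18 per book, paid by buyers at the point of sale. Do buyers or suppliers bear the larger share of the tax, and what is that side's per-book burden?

Inverting to Q(P) form: Qd = 276 − P; Qs = 2P + 96.
Before the tax: set 276 − P = 2P + 96 → P* = $60, Q* = 216.
With the tax collected from buyers, demand (in seller-price terms) shifts: Qd = 276 − (P + 18).
New equilibrium: buyers pay $72, suppliers receive $54, Q = 204. (Wedge: Pb − Ps = 18.)
Per-book burden: buyers $12, suppliers $6.
Buyers take the larger share because demand is less price-elastic here (demand slope 1 vs supply slope 2).
The less price-elastic side of the market bears the larger share of a per-unit tax.

Buyers bear the larger share: $12 per book.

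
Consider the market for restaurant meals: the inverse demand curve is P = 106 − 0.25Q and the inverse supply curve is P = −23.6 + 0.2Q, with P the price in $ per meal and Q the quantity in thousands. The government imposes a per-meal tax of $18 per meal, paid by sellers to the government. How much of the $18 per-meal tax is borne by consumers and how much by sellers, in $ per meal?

Rewrite in direct form: Qd = 424 − 4P and Qs = 5P + 118.
Before the tax: set 424 − 4P = 5P + 118 → P* = $34, Q* = 288.
With the tax collected from sellers, supply shifts: Qs = 5(P − 18) + 118.
New equilibrium: consumers pay $44, sellers receive $26, Q = 248. (Wedge: Pb − Ps = 18.)
Burden on consumers: $10; on sellers: $8. (They sum to $18.)
The less price-elastic side of the market bears the larger share of a per-unit tax.

Consumers bear $10 per meal; sellers bear $8 per meal.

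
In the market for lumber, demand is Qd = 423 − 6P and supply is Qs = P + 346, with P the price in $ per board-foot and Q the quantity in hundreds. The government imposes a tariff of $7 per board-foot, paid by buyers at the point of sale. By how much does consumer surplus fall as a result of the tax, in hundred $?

Without the tax, 423 − 6P = P + 346 gives 7P = 77, so P* = $11 and Q* = 357.
With the tax collected from buyers, demand (in seller-price terms) shifts: Qd = 423 − 6(P + 7).
Solving gives Q = 351 with buyers paying $12 and sellers receiving $5 (the $7 wedge).
ΔCS is the trapezoid between Q = 351 and Q = 357 of height $1: ½ · (357 + 351) · 1 = $354.

Consumer surplus falls by $354 hundred.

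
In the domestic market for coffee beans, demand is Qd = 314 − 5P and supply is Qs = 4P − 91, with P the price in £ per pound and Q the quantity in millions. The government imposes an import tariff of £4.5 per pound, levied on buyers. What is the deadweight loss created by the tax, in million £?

Deadweight loss = £22.5 million.

Without the tax, 314 − 5P = 4P − 91 gives 9P = 405, so P* = £45 and Q* = 89.
With the tax collected from buyers, demand (in seller-price terms) shifts: Qd = 314 − 5(P + 4.5).
Solving gives Q = 79 with buyers paying £47 and sellers receiving £42.5 (the £4.5 wedge).
Quantity falls by |ΔQ| = |89 − 79| = 10.
DWL = ½ · t · |ΔQ| = ½ · 4.5 · 10 = £22.5.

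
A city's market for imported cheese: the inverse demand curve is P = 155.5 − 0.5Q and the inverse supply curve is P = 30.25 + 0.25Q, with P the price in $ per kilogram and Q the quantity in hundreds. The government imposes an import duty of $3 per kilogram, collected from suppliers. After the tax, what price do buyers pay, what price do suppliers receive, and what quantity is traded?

Rewrite in direct form: Qd = 311 − 2P and Qs = 4P − 121.
Without the tax, 311 − 2P = 4P − 121 gives 6P = 432, so P* = $72 and Q* = 167.
With the tax collected from suppliers, supply shifts: Qs = 4(P − 3) − 121.
New equilibrium: buyers pay $74, suppliers receive $71, Q = 163. (Wedge: Pb − Ps = 3.)
The less price-elastic side of the market bears the larger share of a per-unit tax.

Buyers pay $74; suppliers receive $71; quantity = 163.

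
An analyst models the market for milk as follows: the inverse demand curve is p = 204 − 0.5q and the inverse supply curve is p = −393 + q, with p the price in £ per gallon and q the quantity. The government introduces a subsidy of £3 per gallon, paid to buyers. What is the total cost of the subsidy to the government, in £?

Government outlay = £1200.

Rewrite in direct form: qd = 408 − 2p and qs = p + 393.
Before the subsidy: set 408 − 2p = p + 393 → p* = £5, q* = 398.
With a per-unit subsidy paid to buyers, each effectively pays p − 3, so demand becomes qd = 408 − 2(p − 3).
New equilibrium: buyers pay £4, producers receive £7, q = 400. (Wedge: pb − ps = −3.)
Outlay = t · Q = 3 · 400 = £1200.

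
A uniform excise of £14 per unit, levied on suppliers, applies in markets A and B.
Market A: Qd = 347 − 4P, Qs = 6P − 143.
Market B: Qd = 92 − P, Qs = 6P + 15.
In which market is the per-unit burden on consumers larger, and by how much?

Market A: pre-tax P* = £49, Q* = 151; post-tax Q = 117.4; per-unit burden on consumers = £8.4.
Market B: pre-tax P* = £11, Q* = 81; post-tax Q = 69; per-unit burden on consumers = £12.
Difference: £8.4 vs £12 → market B is larger by £3.6.

Market B, by £3.6.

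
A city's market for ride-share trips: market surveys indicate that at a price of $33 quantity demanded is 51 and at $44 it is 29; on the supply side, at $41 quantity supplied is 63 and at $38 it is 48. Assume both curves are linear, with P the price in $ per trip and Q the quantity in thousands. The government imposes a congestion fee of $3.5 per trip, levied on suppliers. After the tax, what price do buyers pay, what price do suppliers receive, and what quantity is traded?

Buyers pay $39.5; suppliers receive $36; quantity = 38.

Demand slope: (29 − 51)/(44 − 33) = -2, so Qd = 117 − 2P.
Supply slope: (48 − 63)/(38 − 41) = 5, so Qs = 5P − 142.
Before the tax: set 117 − 2P = 5P − 142 → P* = $37, Q* = 43.
With the tax collected from suppliers, supply shifts: Qs = 5(P − 3.5) − 142.
Solving gives Q = 38 with buyers paying $39.5 and suppliers receiving $36 (the $3.5 wedge).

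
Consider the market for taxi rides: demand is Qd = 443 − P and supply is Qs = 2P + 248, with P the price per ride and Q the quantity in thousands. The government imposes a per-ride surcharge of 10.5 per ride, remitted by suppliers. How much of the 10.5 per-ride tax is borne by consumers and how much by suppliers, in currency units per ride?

Consumers bear 7 per ride; suppliers bear 3.5 per ride.

Without the tax, 443 − P = 2P + 248 gives 3P = 195, so P* = 65 and Q* = 378.
With the tax collected from suppliers, supply shifts: Qs = 2(P − 10.5) + 248.
New equilibrium: consumers pay 72, suppliers receive 61.5, Q = 371. (Wedge: Pb − Ps = 10.5.)
Burden on consumers: 7; on suppliers: 3.5. (They sum to 10.5.)
The less price-elastic side of the market bears the larger share of a per-unit tax.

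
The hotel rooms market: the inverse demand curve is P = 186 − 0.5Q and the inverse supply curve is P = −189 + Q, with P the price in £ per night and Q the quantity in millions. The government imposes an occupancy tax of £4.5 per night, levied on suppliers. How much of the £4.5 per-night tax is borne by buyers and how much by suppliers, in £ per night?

Buyers bear £1.5 per night; suppliers bear £3 per night.

Rewrite in direct form: Qd = 372 − 2P and Qs = P + 189.
Without the tax, 372 − 2P = P + 189 gives 3P = 183, so P* = £61 and Q* = 250.
With the tax collected from suppliers, supply shifts: Qs = (P − 4.5) + 189.
Solving gives Q = 247 with buyers paying £62.5 and suppliers receiving £58 (the £4.5 wedge).
Burden on buyers: £1.5; on suppliers: £3. (They sum to £4.5.)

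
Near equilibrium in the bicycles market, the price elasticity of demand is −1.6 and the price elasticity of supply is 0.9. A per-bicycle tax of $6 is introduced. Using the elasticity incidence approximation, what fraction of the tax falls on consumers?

Incidence ratio: consumers' share ≈ εs / (εs + |εd|) = 0.9 / (0.9 + 1.6) = 0.36.
Supply is the less elastic side, so consumers bear the smaller share.

Consumers' share ≈ 0.36.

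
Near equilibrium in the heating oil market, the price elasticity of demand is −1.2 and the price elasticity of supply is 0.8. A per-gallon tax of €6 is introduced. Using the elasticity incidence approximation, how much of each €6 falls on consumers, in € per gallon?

Incidence ratio: consumers' share ≈ εs / (εs + |εd|) = 0.8 / (0.8 + 1.2) = 0.4.
So consumers bear ≈ 0.4 × €6 = €2.4; sellers bear €3.6.

Consumers bear ≈ €2.4 per gallon.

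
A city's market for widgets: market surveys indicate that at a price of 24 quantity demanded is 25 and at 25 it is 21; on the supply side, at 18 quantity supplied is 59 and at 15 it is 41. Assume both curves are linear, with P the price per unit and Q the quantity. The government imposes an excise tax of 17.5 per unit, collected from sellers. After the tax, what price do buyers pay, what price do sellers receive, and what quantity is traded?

Demand slope: (21 − 25)/(25 − 24) = -4, so Qd = 121 − 4P.
Supply slope: (41 − 59)/(15 − 18) = 6, so Qs = 6P − 49.
Before the tax: set 121 − 4P = 6P − 49 → P* = 17, Q* = 53.
With the tax collected from sellers, supply shifts: Qs = 6(P − 17.5) − 49.
Solving gives Q = 11 with buyers paying 27.5 and sellers receiving 10 (the 17.5 wedge).

Buyers pay 27.5; sellers receive 10; quantity = 11.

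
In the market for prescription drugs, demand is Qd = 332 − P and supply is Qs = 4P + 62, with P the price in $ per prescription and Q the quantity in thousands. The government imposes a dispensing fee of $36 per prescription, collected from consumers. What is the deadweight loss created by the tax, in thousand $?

Before the tax: set 332 − P = 4P + 62 → P* = $54, Q* = 278.
With the tax collected from consumers, demand (in seller-price terms) shifts: Qd = 332 − (P + 36).
Solving gives Q = 249.2 with consumers paying $82.8 and suppliers receiving $46.8 (the $36 wedge).
Quantity falls by |ΔQ| = |278 − 249.2| = 28.8.
DWL = ½ · t · |ΔQ| = ½ · 36 · 28.8 = $518.4.

Deadweight loss = $518.4 thousand.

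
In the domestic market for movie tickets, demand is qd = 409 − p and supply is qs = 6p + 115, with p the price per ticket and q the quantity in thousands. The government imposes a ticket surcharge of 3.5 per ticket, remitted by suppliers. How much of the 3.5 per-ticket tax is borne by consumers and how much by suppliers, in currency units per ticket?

Consumers bear 3 per ticket; suppliers bear 0.5 per ticket.

Without the tax, 409 − p = 6p + 115 gives 7p = 294, so p* = 42 and q* = 367.
With the tax collected from suppliers, supply shifts: qs = 6(p − 3.5) + 115.
Solving gives q = 364 with consumers paying 45 and suppliers receiving 41.5 (the 3.5 wedge).
Burden on consumers: 3; on suppliers: 0.5. (They sum to 3.5.)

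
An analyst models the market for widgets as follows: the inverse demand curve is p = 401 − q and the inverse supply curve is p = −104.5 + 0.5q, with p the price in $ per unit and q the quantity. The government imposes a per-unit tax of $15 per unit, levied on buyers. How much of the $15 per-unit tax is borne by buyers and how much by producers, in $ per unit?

Rewrite in direct form: qd = 401 − p and qs = 2p + 209.
Before the tax: set 401 − p = 2p + 209 → p* = $64, q* = 337.
With the tax collected from buyers, demand (in seller-price terms) shifts: qd = 401 − (p + 15).
New equilibrium: buyers pay $74, producers receive $59, q = 327. (Wedge: pb − ps = 15.)
Burden on buyers: $10; on producers: $5. (They sum to $15.)

Buyers bear $10 per unit; producers bear $5 per unit.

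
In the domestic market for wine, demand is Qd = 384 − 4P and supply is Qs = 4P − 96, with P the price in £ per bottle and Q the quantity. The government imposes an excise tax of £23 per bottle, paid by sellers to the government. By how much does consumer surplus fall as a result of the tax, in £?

Consumer surplus falls by £1391.5.

Before the tax: set 384 − 4P = 4P − 96 → P* = £60, Q* = 144.
With the tax collected from sellers, supply shifts: Qs = 4(P − 23) − 96.
New equilibrium: buyers pay £71.5, sellers receive £48.5, Q = 98. (Wedge: Pb − Ps = 23.)
ΔCS is the trapezoid between Q = 98 and Q = 144 of height £11.5: ½ · (144 + 98) · 11.5 = £1391.5.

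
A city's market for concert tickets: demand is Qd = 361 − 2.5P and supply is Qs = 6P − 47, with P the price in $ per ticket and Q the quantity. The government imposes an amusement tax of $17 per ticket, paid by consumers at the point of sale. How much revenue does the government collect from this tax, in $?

Tax revenue = $3587.

Without the tax, 361 − 2.5P = 6P − 47 gives 8.5P = 408, so P* = $48 and Q* = 241.
With the tax collected from consumers, demand (in seller-price terms) shifts: Qd = 361 − 2.5(P + 17).
New equilibrium: consumers pay $60, suppliers receive $43, Q = 211. (Wedge: Pb − Ps = 17.)
Revenue = t · Q = 17 · 211 = $3587.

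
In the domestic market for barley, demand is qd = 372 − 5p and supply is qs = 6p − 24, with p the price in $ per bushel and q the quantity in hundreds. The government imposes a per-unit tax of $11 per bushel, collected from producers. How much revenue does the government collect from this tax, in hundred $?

Without the tax, 372 − 5p = 6p − 24 gives 11p = 396, so p* = $36 and q* = 192.
With the tax collected from producers, supply shifts: qs = 6(p − 11) − 24.
Solving gives q = 162 with buyers paying $42 and producers receiving $31 (the $11 wedge).
Revenue = t · Q = 11 · 162 = $1782.

Tax revenue = $1782 hundred.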